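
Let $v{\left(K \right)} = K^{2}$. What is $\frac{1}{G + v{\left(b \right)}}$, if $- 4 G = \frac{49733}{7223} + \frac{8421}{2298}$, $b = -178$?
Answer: $\frac{22131272}{701148851609} \approx 3.1564 \cdot 10^{-5}$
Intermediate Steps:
$G = - \frac{58370439}{22131272}$ ($G = - \frac{\frac{49733}{7223} + \frac{8421}{2298}}{4} = - \frac{49733 \cdot \frac{1}{7223} + 8421 \cdot \frac{1}{2298}}{4} = - \frac{\frac{49733}{7223} + \frac{2807}{766}}{4} = \left(- \frac{1}{4}\right) \frac{58370439}{5532818} = - \frac{58370439}{22131272} \approx -2.6375$)
$\frac{1}{G + v{\left(b \right)}} = \frac{1}{- \frac{58370439}{22131272} + \left(-178\right)^{2}} = \frac{1}{- \frac{58370439}{22131272} + 31684} = \frac{1}{\frac{701148851609}{22131272}} = \frac{22131272}{701148851609}$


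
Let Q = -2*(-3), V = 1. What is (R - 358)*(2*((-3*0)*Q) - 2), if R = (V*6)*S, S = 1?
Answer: 704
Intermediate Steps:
Q = 6
R = 6 (R = (1*6)*1 = 6*1 = 6)
(R - 358)*(2*((-3*0)*Q) - 2) = (6 - 358)*(2*(-3*0*6) - 2) = -352*(2*(0*6) - 2) = -352*(2*0 - 2) = -352*(0 - 2) = -352*(-2) = 704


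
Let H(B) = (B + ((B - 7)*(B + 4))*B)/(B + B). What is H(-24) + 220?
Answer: 1061/2 ≈ 530.50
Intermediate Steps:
H(B) = (B + B*(-7 + B)*(4 + B))/(2*B) (H(B) = (B + ((-7 + B)*(4 + B))*B)/((2*B)) = (B + B*(-7 + B)*(4 + B))*(1/(2*B)) = (B + B*(-7 + B)*(4 + B))/(2*B))
H(-24) + 220 = (-27/2 + (½)*(-24)² - 3/2*(-24)) + 220 = (-27/2 + (½)*576 + 36) + 220 = (-27/2 + 288 + 36) + 220 = 621/2 + 220 = 1061/2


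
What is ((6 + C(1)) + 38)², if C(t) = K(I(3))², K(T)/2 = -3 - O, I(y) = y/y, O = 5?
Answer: 90000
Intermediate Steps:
I(y) = 1
K(T) = -16 (K(T) = 2*(-3 - 1*5) = 2*(-3 - 5) = 2*(-8) = -16)
C(t) = 256 (C(t) = (-16)² = 256)
((6 + C(1)) + 38)² = ((6 + 256) + 38)² = (262 + 38)² = 300² = 90000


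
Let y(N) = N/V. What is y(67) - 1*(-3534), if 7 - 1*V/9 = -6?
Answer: 413545/117 ≈ 3534.6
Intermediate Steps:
V = 117 (V = 63 - 9*(-6) = 63 + 54 = 117)
y(N) = N/117
y(67) - 1*(-3534) = (1/117)*67 - 1*(-3534) = 67/117 + 3534 = 413545/117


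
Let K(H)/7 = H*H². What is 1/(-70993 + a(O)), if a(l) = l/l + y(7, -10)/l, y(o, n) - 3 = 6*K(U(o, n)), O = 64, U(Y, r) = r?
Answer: -64/4585485 ≈ -1.3957e-5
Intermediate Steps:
K(H) = 7*H³ (K(H) = 7*(H*H²) = 7*H³)
y(o, n) = 3 + 42*n³ (y(o, n) = 3 + 6*(7*n³) = 3 + 42*n³)
a(l) = 1 - 41997/l (a(l) = l/l + (3 + 42*(-10)³)/l = 1 + (3 + 42*(-1000))/l = 1 + (3 - 42000)/l = 1 - 41997/l)
1/(-70993 + a(O)) = 1/(-70993 + (-41997 + 64)/64) = 1/(-70993 + (1/64)*(-41933)) = 1/(-70993 - 41933/64) = 1/(-4585485/64) = -64/4585485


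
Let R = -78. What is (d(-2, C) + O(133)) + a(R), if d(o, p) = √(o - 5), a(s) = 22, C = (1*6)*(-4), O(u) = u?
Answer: 155 + I*√7 ≈ 155.0 + 2.6458*I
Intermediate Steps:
C = -24 (C = 6*(-4) = -24)
d(o, p) = √(-5 + o)
(d(-2, C) + O(133)) + a(R) = (√(-5 - 2) + 133) + 22 = (√(-7) + 133) + 22 = (I*√7 + 133) + 22 = (133 + I*√7) + 22 = 155 + I*√7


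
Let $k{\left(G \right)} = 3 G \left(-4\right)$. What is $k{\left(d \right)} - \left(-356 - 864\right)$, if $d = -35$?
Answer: $1640$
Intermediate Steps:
$k{\left(G \right)} = - 12 G$
$k{\left(d \right)} - \left(-356 - 864\right) = \left(-12\right) \left(-35\right) - \left(-356 - 864\right) = 420 - \left(-356 - 864\right) = 420 - -1220 = 420 + 1220 = 1640$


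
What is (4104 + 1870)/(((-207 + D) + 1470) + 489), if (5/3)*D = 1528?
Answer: 14935/6672 ≈ 2.2385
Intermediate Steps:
D = 4584/5 (D = (⅗)*1528 = 4584/5 ≈ 916.80)
(4104 + 1870)/(((-207 + D) + 1470) + 489) = (4104 + 1870)/(((-207 + 4584/5) + 1470) + 489) = 5974/((3549/5 + 1470) + 489) = 5974/(10899/5 + 489) = 5974/(13344/5) = 5974*(5/13344) = 14935/6672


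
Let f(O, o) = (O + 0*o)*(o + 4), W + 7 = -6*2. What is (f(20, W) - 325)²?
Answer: 390625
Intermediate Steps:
W = -19 (W = -7 - 6*2 = -7 - 12 = -19)
f(O, o) = O*(4 + o) (f(O, o) = (O + 0)*(4 + o) = O*(4 + o))
(f(20, W) - 325)² = (20*(4 - 19) - 325)² = (20*(-15) - 325)² = (-300 - 325)² = (-625)² = 390625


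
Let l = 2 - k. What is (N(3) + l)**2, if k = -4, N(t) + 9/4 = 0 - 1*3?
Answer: 9/16 ≈ 0.56250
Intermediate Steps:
N(t) = -21/4 (N(t) = -9/4 + (0 - 1*3) = -9/4 + (0 - 3) = -9/4 - 3 = -21/4)
l = 6 (l = 2 - 1*(-4) = 2 + 4 = 6)
(N(3) + l)**2 = (-21/4 + 6)**2 = (3/4)**2 = 9/16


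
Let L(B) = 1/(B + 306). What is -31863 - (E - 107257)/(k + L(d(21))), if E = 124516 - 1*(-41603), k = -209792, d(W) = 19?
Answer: -2172476649187/68182399 ≈ -31863.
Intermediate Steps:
L(B) = 1/(306 + B)
E = 166119 (E = 124516 + 41603 = 166119)
-31863 - (E - 107257)/(k + L(d(21))) = -31863 - (166119 - 107257)/(-209792 + 1/(306 + 19)) = -31863 - 58862/(-209792 + 1/325) = -31863 - 58862/(-68182399/325) = -31863 - 58862*(-325)/68182399 = -31863 - 1*(-19130150/68182399) = -31863 + 19130150/68182399 = -2172476649187/68182399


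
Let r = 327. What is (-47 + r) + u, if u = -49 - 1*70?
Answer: 161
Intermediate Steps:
u = -119 (u = -49 - 70 = -119)
(-47 + r) + u = (-47 + 327) - 119 = 280 - 119 = 161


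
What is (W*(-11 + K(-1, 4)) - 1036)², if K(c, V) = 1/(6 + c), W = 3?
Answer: 28536964/25 ≈ 1.1415e+6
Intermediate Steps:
(W*(-11 + K(-1, 4)) - 1036)² = (3*(-11 + 1/(6 - 1)) - 1036)² = (3*(-11 + 1/5) - 1036)² = (3*(-11 + ⅕) - 1036)² = (3*(-54/5) - 1036)² = (-162/5 - 1036)² = (-5342/5)² = 28536964/25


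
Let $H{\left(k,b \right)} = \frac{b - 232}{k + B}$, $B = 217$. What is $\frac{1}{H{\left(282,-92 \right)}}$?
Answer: $- \frac{499}{324} \approx -1.5401$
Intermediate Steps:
$H{\left(k,b \right)} = \frac{-232 + b}{217 + k}$ ($H{\left(k,b \right)} = \frac{b - 232}{k + 217} = \frac{-232 + b}{217 + k}$)
$\frac{1}{H{\left(282,-92 \right)}} = \frac{1}{\frac{1}{217 + 282} \left(-232 - 92\right)} = \frac{1}{\frac{1}{499} \left(-324\right)} = \frac{1}{- \frac{324}{499}} = - \frac{499}{324}$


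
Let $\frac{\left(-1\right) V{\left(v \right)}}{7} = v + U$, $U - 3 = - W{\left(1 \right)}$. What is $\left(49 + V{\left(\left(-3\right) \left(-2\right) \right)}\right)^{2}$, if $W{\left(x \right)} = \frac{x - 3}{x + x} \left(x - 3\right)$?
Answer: $0$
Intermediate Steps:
$W{\left(x \right)} = \frac{\left(-3 + x\right)^{2}}{2 x}$ ($W{\left(x \right)} = \frac{-3 + x}{2 x} \left(-3 + x\right) = \frac{\left(-3 + x\right)^{2}}{2 x}$)
$U = 1$ ($U = 3 - \frac{\left(-3 + 1\right)^{2}}{2 \cdot 1} = 3 - \frac{1}{2} \cdot 1 \left(-2\right)^{2} = 3 - \frac{1}{2} \cdot 1 \cdot 4 = 3 - 2 = 1$)
$V{\left(v \right)} = -7 - 7 v$ ($V{\left(v \right)} = - 7 \left(v + 1\right) = - 7 \left(1 + v\right) = -7 - 7 v$)
$\left(49 + V{\left(\left(-3\right) \left(-2\right) \right)}\right)^{2} = \left(49 - \left(7 + 7 \left(\left(-3\right) \left(-2\right)\right)\right)\right)^{2} = \left(49 - 49\right)^{2} = 0^{2} = 0$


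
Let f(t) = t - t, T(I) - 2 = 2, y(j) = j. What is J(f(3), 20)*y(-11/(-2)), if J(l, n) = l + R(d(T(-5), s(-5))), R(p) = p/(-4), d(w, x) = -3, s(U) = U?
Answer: 33/8 ≈ 4.1250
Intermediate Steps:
T(I) = 4 (T(I) = 2 + 2 = 4)
f(t) = 0
R(p) = -p/4 (R(p) = p*(-1/4) = -p/4)
J(l, n) = 3/4 + l (J(l, n) = l - 1/4*(-3) = l + 3/4 = 3/4 + l)
J(f(3), 20)*y(-11/(-2)) = (3/4 + 0)*(-11/(-2)) = 3*(-11*(-1/2))/4 = (3/4)*(11/2) = 33/8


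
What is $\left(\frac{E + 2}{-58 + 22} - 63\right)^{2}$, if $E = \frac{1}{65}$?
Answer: $\frac{21771297601}{5475600} \approx 3976.1$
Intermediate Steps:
$E = \frac{1}{65} \approx 0.015385$
$\left(\frac{E + 2}{-58 + 22} - 63\right)^{2} = \left(\frac{\frac{1}{65} + 2}{-58 + 22} - 63\right)^{2} = \left(\frac{131}{65 \left(-36\right)} - 63\right)^{2} = \left(\frac{131}{65} \left(- \frac{1}{36}\right) - 63\right)^{2} = \left(- \frac{131}{2340} - 63\right)^{2} = \left(- \frac{147551}{2340}\right)^{2} = \frac{21771297601}{5475600}$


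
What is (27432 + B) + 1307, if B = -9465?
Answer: 19274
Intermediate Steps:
(27432 + B) + 1307 = (27432 - 9465) + 1307 = 17967 + 1307 = 19274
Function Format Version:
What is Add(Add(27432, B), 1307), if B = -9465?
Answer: 19274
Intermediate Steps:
Add(Add(27432, B), 1307) = Add(Add(27432, -9465), 1307) = Add(17967, 1307) = 19274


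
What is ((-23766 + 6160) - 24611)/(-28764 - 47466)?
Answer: 6031/10890 ≈ 0.55381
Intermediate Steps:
((-23766 + 6160) - 24611)/(-28764 - 47466) = (-17606 - 24611)/(-76230) = -42217*(-1/76230) = 6031/10890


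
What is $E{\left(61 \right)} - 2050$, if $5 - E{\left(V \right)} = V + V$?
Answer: $-2167$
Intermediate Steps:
$E{\left(V \right)} = 5 - 2 V$ ($E{\left(V \right)} = 5 - \left(V + V\right) = 5 - 2 V$)
$E{\left(61 \right)} - 2050 = \left(5 - 122\right) - 2050 = -117 - 2050 = -2167$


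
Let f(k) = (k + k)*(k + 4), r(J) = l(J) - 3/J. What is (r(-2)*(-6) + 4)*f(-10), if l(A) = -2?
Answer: 840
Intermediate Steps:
r(J) = -2 - 3/J
f(k) = 2*k*(4 + k) (f(k) = (2*k)*(4 + k) = 2*k*(4 + k))
(r(-2)*(-6) + 4)*f(-10) = ((-2 - 3/(-2))*(-6) + 4)*(2*(-10)*(4 - 10)) = ((-2 - 3*(-1/2))*(-6) + 4)*(2*(-10)*(-6)) = ((-2 + 3/2)*(-6) + 4)*120 = (-1/2*(-6) + 4)*120 = (3 + 4)*120 = 7*120 = 840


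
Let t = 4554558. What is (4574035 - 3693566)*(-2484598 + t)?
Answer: 1822535611240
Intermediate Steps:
(4574035 - 3693566)*(-2484598 + t) = (4574035 - 3693566)*(-2484598 + 4554558) = 880469*2069960 = 1822535611240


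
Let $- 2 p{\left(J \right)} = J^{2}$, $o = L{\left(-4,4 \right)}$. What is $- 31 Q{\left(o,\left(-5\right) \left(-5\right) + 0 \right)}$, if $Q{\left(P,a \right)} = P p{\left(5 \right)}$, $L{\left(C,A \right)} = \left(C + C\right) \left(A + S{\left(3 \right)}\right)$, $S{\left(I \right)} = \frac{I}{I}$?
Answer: $-15500$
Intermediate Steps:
$S{\left(I \right)} = 1$
$L{\left(C,A \right)} = 2 C \left(1 + A\right)$ ($L{\left(C,A \right)} = \left(C + C\right) \left(A + 1\right) = 2 C \left(1 + A\right)$)
$o = -40$ ($o = 2 \left(-4\right) \left(1 + 4\right) = 2 \left(-4\right) 5 = -40$)
$p{\left(J \right)} = - \frac{J^{2}}{2}$
$Q{\left(P,a \right)} = - \frac{25 P}{2}$ ($Q{\left(P,a \right)} = P \left(- \frac{5^{2}}{2}\right) = P \left(\left(- \frac{1}{2}\right) 25\right) = P \left(- \frac{25}{2}\right) = - \frac{25 P}{2}$)
$- 31 Q{\left(o,\left(-5\right) \left(-5\right) + 0 \right)} = - 31 \left(\left(- \frac{25}{2}\right) \left(-40\right)\right) = \left(-31\right) 500 = -15500$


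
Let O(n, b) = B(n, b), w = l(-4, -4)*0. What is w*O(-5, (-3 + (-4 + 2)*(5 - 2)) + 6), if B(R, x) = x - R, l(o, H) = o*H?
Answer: 0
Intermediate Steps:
l(o, H) = H*o
w = 0 (w = -4*(-4)*0 = 16*0 = 0)
O(n, b) = b - n
w*O(-5, (-3 + (-4 + 2)*(5 - 2)) + 6) = 0*(((-3 + (-4 + 2)*(5 - 2)) + 6) - 1*(-5)) = 0*(((-3 - 2*3) + 6) + 5) = 0*(((-3 - 6) + 6) + 5) = 0*((-9 + 6) + 5) = 0*(-3 + 5) = 0*2 = 0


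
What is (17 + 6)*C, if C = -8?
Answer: -184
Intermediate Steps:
(17 + 6)*C = (17 + 6)*(-8) = 23*(-8) = -184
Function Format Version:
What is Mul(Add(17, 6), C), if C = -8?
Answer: -184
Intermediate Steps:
Mul(Add(17, 6), C) = Mul(Add(17, 6), -8) = Mul(23, -8) = -184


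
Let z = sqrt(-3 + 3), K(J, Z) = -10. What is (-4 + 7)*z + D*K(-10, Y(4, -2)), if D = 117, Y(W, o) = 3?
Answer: -1170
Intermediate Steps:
z = 0 (z = sqrt(0) = 0)
(-4 + 7)*z + D*K(-10, Y(4, -2)) = (-4 + 7)*0 + 117*(-10) = 3*0 - 1170 = 0 - 1170 = -1170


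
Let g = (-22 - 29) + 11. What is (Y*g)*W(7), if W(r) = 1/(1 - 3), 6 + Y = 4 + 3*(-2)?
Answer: -160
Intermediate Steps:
Y = -8 (Y = -6 + (4 + 3*(-2)) = -6 + (4 - 6) = -6 - 2 = -8)
g = -40 (g = -51 + 11 = -40)
W(r) = -½ (W(r) = 1/(-2) = -½)
(Y*g)*W(7) = -8*(-40)*(-½) = 320*(-½) = -160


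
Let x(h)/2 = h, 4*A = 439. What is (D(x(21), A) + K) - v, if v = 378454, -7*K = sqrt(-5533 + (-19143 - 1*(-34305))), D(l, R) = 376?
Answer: -378078 - sqrt(9629)/7 ≈ -3.7809e+5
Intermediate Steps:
A = 439/4 (A = (1/4)*439 = 439/4 ≈ 109.75)
x(h) = 2*h
K = -sqrt(9629)/7 (K = -sqrt(-5533 + (-19143 - 1*(-34305)))/7 = -sqrt(-5533 + (-19143 + 34305))/7 = -sqrt(-5533 + 15162)/7 = -sqrt(9629)/7 ≈ -14.018)
(D(x(21), A) + K) - v = (376 - sqrt(9629)/7) - 1*378454 = (376 - sqrt(9629)/7) - 378454 = -378078 - sqrt(9629)/7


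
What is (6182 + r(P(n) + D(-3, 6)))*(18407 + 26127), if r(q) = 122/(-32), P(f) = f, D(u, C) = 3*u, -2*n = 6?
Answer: 2201115217/8 ≈ 2.7514e+8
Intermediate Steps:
n = -3 (n = -1/2*6 = -3)
r(q) = -61/16 (r(q) = 122*(-1/32) = -61/16)
(6182 + r(P(n) + D(-3, 6)))*(18407 + 26127) = (6182 - 61/16)*(18407 + 26127) = (98851/16)*44534 = 2201115217/8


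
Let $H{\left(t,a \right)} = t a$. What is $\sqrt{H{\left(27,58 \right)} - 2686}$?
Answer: $4 i \sqrt{70} \approx 33.466 i$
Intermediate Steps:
$H{\left(t,a \right)} = a t$
$\sqrt{H{\left(27,58 \right)} - 2686} = \sqrt{58 \cdot 27 - 2686} = \sqrt{1566 - 2686} = \sqrt{-1120} = 4 i \sqrt{70}$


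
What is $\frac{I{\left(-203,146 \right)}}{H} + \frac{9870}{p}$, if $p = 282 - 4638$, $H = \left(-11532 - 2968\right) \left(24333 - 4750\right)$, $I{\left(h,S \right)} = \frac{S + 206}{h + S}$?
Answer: $- \frac{739580546443}{326404548250} \approx -2.2658$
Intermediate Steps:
$I{\left(h,S \right)} = \frac{206 + S}{S + h}$
$H = -283953500$ ($H = \left(-14500\right) 19583 = -283953500$)
$p = -4356$
$\frac{I{\left(-203,146 \right)}}{H} + \frac{9870}{p} = \frac{\frac{1}{146 - 203} \left(206 + 146\right)}{-283953500} + \frac{9870}{-4356} = \frac{1}{-57} \cdot 352 \left(- \frac{1}{283953500}\right) + 9870 \left(- \frac{1}{4356}\right) = \left(- \frac{1}{57}\right) 352 \left(- \frac{1}{283953500}\right) - \frac{1645}{726} = \left(- \frac{352}{57}\right) \left(- \frac{1}{283953500}\right) - \frac{1645}{726} = \frac{88}{4046337375} - \frac{1645}{726} = - \frac{739580546443}{326404548250}$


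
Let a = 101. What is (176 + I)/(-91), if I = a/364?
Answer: -64165/33124 ≈ -1.9371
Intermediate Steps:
I = 101/364 ≈ 0.27747
(176 + I)/(-91) = (176 + 101/364)/(-91) = (64165/364)*(-1/91) = -64165/33124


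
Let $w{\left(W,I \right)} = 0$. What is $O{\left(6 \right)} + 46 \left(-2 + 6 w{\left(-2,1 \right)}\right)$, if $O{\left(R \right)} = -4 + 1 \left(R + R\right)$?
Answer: $-84$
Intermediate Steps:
$O{\left(R \right)} = -4 + 2 R$ ($O{\left(R \right)} = -4 + 1 \cdot 2 R = -4 + 2 R$)
$O{\left(6 \right)} + 46 \left(-2 + 6 w{\left(-2,1 \right)}\right) = \left(-4 + 2 \cdot 6\right) + 46 \left(-2 + 6 \cdot 0\right) = \left(-4 + 12\right) + 46 \left(-2 + 0\right) = 8 + 46 \left(-2\right) = 8 - 92 = -84$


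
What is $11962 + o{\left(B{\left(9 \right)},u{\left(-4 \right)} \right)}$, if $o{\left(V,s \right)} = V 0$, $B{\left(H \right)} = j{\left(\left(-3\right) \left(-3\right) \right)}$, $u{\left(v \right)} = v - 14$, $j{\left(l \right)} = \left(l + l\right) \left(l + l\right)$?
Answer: $11962$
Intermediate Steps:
$j{\left(l \right)} = 4 l^{2}$ ($j{\left(l \right)} = 2 l 2 l = 4 l^{2}$)
$u{\left(v \right)} = -14 + v$
$B{\left(H \right)} = 324$ ($B{\left(H \right)} = 4 \left(\left(-3\right) \left(-3\right)\right)^{2} = 4 \cdot 9^{2} = 4 \cdot 81 = 324$)
$o{\left(V,s \right)} = 0$
$11962 + o{\left(B{\left(9 \right)},u{\left(-4 \right)} \right)} = 11962 + 0 = 11962$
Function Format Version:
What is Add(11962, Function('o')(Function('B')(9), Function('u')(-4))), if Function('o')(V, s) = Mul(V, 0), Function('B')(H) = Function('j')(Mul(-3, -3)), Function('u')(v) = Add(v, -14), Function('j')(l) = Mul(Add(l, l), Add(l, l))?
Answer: 11962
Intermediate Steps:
Function('j')(l) = Mul(4, Pow(l, 2)) (Function('j')(l) = Mul(Mul(2, l), Mul(2, l)) = Mul(4, Pow(l, 2)))
Function('u')(v) = Add(-14, v)
Function('B')(H) = 324 (Function('B')(H) = Mul(4, Pow(Mul(-3, -3), 2)) = Mul(4, Pow(9, 2)) = Mul(4, 81) = 324)
Function('o')(V, s) = 0
Add(11962, Function('o')(Function('B')(9), Function('u')(-4))) = Add(11962, 0) = 11962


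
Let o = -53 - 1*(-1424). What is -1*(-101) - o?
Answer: -1270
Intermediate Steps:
o = 1371 (o = -53 + 1424 = 1371)
-1*(-101) - o = -1*(-101) - 1*1371 = 101 - 1371 = -1270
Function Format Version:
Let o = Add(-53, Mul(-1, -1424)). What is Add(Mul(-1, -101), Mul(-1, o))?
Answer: -1270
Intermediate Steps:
o = 1371 (o = Add(-53, 1424) = 1371)
Add(Mul(-1, -101), Mul(-1, o)) = Add(Mul(-1, -101), Mul(-1, 1371)) = Add(101, -1371) = -1270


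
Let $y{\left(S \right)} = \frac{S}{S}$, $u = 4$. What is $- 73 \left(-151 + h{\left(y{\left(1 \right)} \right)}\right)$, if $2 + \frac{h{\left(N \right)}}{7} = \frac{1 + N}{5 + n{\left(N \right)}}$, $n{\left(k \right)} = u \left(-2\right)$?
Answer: $\frac{37157}{3} \approx 12386.0$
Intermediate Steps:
$n{\left(k \right)} = -8$ ($n{\left(k \right)} = 4 \left(-2\right) = -8$)
$y{\left(S \right)} = 1$
$h{\left(N \right)} = - \frac{49}{3} - \frac{7 N}{3}$ ($h{\left(N \right)} = -14 + 7 \frac{1 + N}{5 - 8} = -14 + 7 \frac{1 + N}{-3} = -14 + 7 \left(1 + N\right) \left(- \frac{1}{3}\right) = -14 + 7 \left(- \frac{1}{3} - \frac{N}{3}\right) = -14 - \left(\frac{7}{3} + \frac{7 N}{3}\right) = - \frac{49}{3} - \frac{7 N}{3}$)
$- 73 \left(-151 + h{\left(y{\left(1 \right)} \right)}\right) = - 73 \left(-151 - \frac{56}{3}\right) = \left(-73\right) \left(- \frac{509}{3}\right) = \frac{37157}{3}$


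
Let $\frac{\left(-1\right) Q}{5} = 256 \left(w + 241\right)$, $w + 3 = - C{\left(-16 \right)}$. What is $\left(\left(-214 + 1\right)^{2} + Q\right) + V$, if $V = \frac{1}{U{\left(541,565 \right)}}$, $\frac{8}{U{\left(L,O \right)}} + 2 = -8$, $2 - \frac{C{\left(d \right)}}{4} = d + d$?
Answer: $- \frac{340769}{4} \approx -85192.0$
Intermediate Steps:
$C{\left(d \right)} = 8 - 8 d$ ($C{\left(d \right)} = 8 - 4 \left(d + d\right) = 8 - 4 \cdot 2 d = 8 - 8 d$)
$U{\left(L,O \right)} = - \frac{4}{5}$ ($U{\left(L,O \right)} = \frac{8}{-2 - 8} = \frac{8}{-10} = 8 \left(- \frac{1}{10}\right) = - \frac{4}{5}$)
$V = - \frac{5}{4}$ ($V = \frac{1}{- \frac{4}{5}} = - \frac{5}{4} \approx -1.25$)
$w = -139$ ($w = -3 - \left(8 - -128\right) = -3 - \left(8 + 128\right) = -3 - 136 = -139$)
$Q = -130560$ ($Q = - 5 \cdot 256 \left(-139 + 241\right) = - 5 \cdot 256 \cdot 102 = \left(-5\right) 26112 = -130560$)
$\left(\left(-214 + 1\right)^{2} + Q\right) + V = \left(\left(-214 + 1\right)^{2} - 130560\right) - \frac{5}{4} = \left(\left(-213\right)^{2} - 130560\right) - \frac{5}{4} = \left(45369 - 130560\right) - \frac{5}{4} = -85191 - \frac{5}{4} = - \frac{340769}{4}$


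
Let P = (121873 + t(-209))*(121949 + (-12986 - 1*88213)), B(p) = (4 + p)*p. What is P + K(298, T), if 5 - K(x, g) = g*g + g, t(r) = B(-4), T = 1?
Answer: 2528864753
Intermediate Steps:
B(p) = p*(4 + p)
t(r) = 0 (t(r) = -4*(4 - 4) = -4*0 = 0)
K(x, g) = 5 - g - g² (K(x, g) = 5 - (g*g + g) = 5 - (g² + g) = 5 - (g + g²) = 5 + (-g - g²) = 5 - g - g²)
P = 2528864750 (P = (121873 + 0)*(121949 + (-12986 - 1*88213)) = 121873*(121949 + (-12986 - 88213)) = 121873*(121949 - 101199) = 121873*20750 = 2528864750)
P + K(298, T) = 2528864750 + (5 - 1*1 - 1*1²) = 2528864750 + (5 - 1 - 1*1) = 2528864750 + (5 - 1 - 1) = 2528864750 + 3 = 2528864753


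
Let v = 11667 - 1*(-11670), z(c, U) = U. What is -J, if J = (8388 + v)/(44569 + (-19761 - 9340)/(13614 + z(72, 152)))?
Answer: -436726350/613507753 ≈ -0.71185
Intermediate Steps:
v = 23337 (v = 11667 + 11670 = 23337)
J = 436726350/613507753 (J = (8388 + 23337)/(44569 + (-19761 - 9340)/(13614 + 152)) = 31725/(44569 - 29101/13766) = 31725/(613507753/13766) = 31725*(13766/613507753) = 436726350/613507753 ≈ 0.71185)
-J = -1*436726350/613507753 = -436726350/613507753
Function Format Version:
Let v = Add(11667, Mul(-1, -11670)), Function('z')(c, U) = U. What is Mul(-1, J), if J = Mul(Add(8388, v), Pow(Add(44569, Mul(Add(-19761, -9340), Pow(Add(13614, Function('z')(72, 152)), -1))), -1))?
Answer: Rational(-436726350, 613507753) ≈ -0.71185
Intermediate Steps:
v = 23337 (v = Add(11667, 11670) = 23337)
J = Rational(436726350, 613507753) (J = Mul(Add(8388, 23337), Pow(Add(44569, Mul(Add(-19761, -9340), Pow(Add(13614, 152), -1))), -1)) = Mul(31725, Pow(Add(44569, Mul(-29101, Pow(13766, -1))), -1)) = Mul(31725, Pow(Add(44569, Mul(-29101, Rational(1, 13766))), -1)) = Mul(31725, Pow(Add(44569, Rational(-29101, 13766)), -1)) = Mul(31725, Pow(Rational(613507753, 13766), -1)) = Mul(31725, Rational(13766, 613507753)) = Rational(436726350, 613507753) ≈ 0.71185)
Mul(-1, J) = Mul(-1, Rational(436726350, 613507753)) = Rational(-436726350, 613507753)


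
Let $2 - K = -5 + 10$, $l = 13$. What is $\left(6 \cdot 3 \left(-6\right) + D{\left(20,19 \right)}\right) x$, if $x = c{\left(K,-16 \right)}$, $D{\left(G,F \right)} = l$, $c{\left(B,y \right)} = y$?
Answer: $1520$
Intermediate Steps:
$K = -3$ ($K = 2 - \left(-5 + 10\right) = 2 - 5 = -3$)
$D{\left(G,F \right)} = 13$
$x = -16$
$\left(6 \cdot 3 \left(-6\right) + D{\left(20,19 \right)}\right) x = \left(6 \cdot 3 \left(-6\right) + 13\right) \left(-16\right) = \left(18 \left(-6\right) + 13\right) \left(-16\right) = \left(-108 + 13\right) \left(-16\right) = \left(-95\right) \left(-16\right) = 1520$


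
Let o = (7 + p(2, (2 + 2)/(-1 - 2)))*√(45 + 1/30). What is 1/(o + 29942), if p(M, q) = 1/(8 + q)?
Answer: 32664000/978022976491 - 260*√40530/978022976491 ≈ 3.3344e-5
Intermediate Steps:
o = 143*√40530/600 (o = (7 + 1/(8 + (2 + 2)/(-1 - 2)))*√(45 + 1/30) = (7 + 1/(8 + 4/(-3)))*√(45 + 1/30) = (7 + 1/(8 + 4*(-⅓)))*√(1351/30) = (7 + 1/(8 - 4/3))*(√40530/30) = (7 + 1/(20/3))*(√40530/30) = (7 + 3/20)*(√40530/30) = 143*(√40530/30)/20 = 143*√40530/600 ≈ 47.981)
1/(o + 29942) = 1/(143*√40530/600 + 29942) = 1/(29942 + 143*√40530/600)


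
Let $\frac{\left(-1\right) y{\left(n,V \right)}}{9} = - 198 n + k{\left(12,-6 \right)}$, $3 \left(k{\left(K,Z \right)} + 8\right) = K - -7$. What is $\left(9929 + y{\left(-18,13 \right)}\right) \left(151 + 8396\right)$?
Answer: $-189162204$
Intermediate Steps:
$k{\left(K,Z \right)} = - \frac{17}{3} + \frac{K}{3}$ ($k{\left(K,Z \right)} = -8 + \frac{K - -7}{3} = -8 + \frac{K + 7}{3} = -8 + \frac{7 + K}{3} = -8 + \left(\frac{7}{3} + \frac{K}{3}\right) = - \frac{17}{3} + \frac{K}{3}$)
$y{\left(n,V \right)} = 15 + 1782 n$ ($y{\left(n,V \right)} = - 9 \left(- 198 n + \left(- \frac{17}{3} + \frac{1}{3} \cdot 12\right)\right) = - 9 \left(- 198 n + \left(- \frac{17}{3} + 4\right)\right) = - 9 \left(- 198 n - \frac{5}{3}\right) = - 9 \left(- \frac{5}{3} - 198 n\right) = 15 + 1782 n$)
$\left(9929 + y{\left(-18,13 \right)}\right) \left(151 + 8396\right) = \left(9929 + \left(15 + 1782 \left(-18\right)\right)\right) \left(151 + 8396\right) = \left(9929 + \left(15 - 32076\right)\right) 8547 = \left(9929 - 32061\right) 8547 = \left(-22132\right) 8547 = -189162204$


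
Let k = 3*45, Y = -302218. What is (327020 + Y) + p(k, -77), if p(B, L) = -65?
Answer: 24737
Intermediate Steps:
k = 135
(327020 + Y) + p(k, -77) = (327020 - 302218) - 65 = 24802 - 65 = 24737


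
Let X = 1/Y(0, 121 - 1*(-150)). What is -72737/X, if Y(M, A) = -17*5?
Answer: 6182645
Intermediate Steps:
Y(M, A) = -85
X = -1/85 (X = 1/(-85) = -1/85 ≈ -0.011765)
-72737/X = -72737/(-1/85) = -72737*(-85) = 6182645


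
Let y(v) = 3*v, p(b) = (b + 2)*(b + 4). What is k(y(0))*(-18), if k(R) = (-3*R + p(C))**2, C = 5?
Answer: -71442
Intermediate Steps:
p(b) = (2 + b)*(4 + b)
k(R) = (63 - 3*R)**2 (k(R) = (-3*R + (8 + 5**2 + 6*5))**2 = (-3*R + (8 + 25 + 30))**2 = (-3*R + 63)**2 = (63 - 3*R)**2)
k(y(0))*(-18) = (9*(-21 + 3*0)**2)*(-18) = (9*(-21 + 0)**2)*(-18) = (9*(-21)**2)*(-18) = (9*441)*(-18) = 3969*(-18) = -71442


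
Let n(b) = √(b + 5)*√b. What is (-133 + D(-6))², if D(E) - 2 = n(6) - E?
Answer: (125 - √66)² ≈ 13660.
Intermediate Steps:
n(b) = √b*√(5 + b) (n(b) = √(5 + b)*√b = √b*√(5 + b))
D(E) = 2 + √66 - E (D(E) = 2 + (√6*√(5 + 6) - E) = 2 + (√6*√11 - E) = 2 + (√66 - E) = 2 + √66 - E)
(-133 + D(-6))² = (-133 + (2 + √66 - 1*(-6)))² = (-133 + (2 + √66 + 6))² = (-133 + (8 + √66))² = (-125 + √66)²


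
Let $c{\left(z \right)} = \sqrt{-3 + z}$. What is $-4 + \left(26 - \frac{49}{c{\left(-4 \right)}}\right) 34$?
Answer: $880 + 238 i \sqrt{7} \approx 880.0 + 629.69 i$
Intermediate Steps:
$-4 + \left(26 - \frac{49}{c{\left(-4 \right)}}\right) 34 = -4 + \left(26 - \frac{49}{\sqrt{-3 - 4}}\right) 34 = -4 + \left(26 - \frac{49}{\sqrt{-7}}\right) 34 = -4 + \left(26 - \frac{49}{i \sqrt{7}}\right) 34 = -4 + \left(26 - 49 \left(- \frac{i \sqrt{7}}{7}\right)\right) 34 = -4 + \left(26 - - 7 i \sqrt{7}\right) 34 = -4 + \left(26 + 7 i \sqrt{7}\right) 34 = -4 + \left(884 + 238 i \sqrt{7}\right) = 880 + 238 i \sqrt{7}$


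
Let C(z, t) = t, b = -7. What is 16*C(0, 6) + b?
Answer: 89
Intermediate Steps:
16*C(0, 6) + b = 16*6 - 7 = 96 - 7 = 89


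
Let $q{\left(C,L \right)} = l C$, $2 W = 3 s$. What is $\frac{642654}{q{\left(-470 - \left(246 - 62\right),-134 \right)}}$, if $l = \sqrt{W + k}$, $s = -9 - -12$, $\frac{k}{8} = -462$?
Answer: $\frac{35703 i \sqrt{14766}}{268249} \approx 16.173 i$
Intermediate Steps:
$k = -3696$ ($k = 8 \left(-462\right) = -3696$)
$s = 3$ ($s = -9 + 12 = 3$)
$W = \frac{9}{2}$ ($W = \frac{3 \cdot 3}{2} = \frac{1}{2} \cdot 9 = \frac{9}{2} \approx 4.5$)
$l = \frac{i \sqrt{14766}}{2}$ ($l = \sqrt{\frac{9}{2} - 3696} = \sqrt{- \frac{7383}{2}} = \frac{i \sqrt{14766}}{2} \approx 60.758 i$)
$q{\left(C,L \right)} = \frac{i C \sqrt{14766}}{2}$ ($q{\left(C,L \right)} = \frac{i \sqrt{14766}}{2} C = \frac{i C \sqrt{14766}}{2}$)
$\frac{642654}{q{\left(-470 - \left(246 - 62\right),-134 \right)}} = \frac{642654}{\frac{1}{2} i \left(-470 - \left(246 - 62\right)\right) \sqrt{14766}} = \frac{642654}{\frac{1}{2} i \left(-470 - 184\right) \sqrt{14766}} = \frac{642654}{\frac{1}{2} i \left(-654\right) \sqrt{14766}} = \frac{642654}{\left(-327\right) i \sqrt{14766}} = 642654 \frac{i \sqrt{14766}}{4828482} = \frac{35703 i \sqrt{14766}}{268249}$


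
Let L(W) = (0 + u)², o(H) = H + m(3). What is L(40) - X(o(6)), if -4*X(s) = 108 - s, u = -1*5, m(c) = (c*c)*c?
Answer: 175/4 ≈ 43.750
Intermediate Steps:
m(c) = c³ (m(c) = c²*c = c³)
o(H) = 27 + H (o(H) = H + 3³ = H + 27 = 27 + H)
u = -5
L(W) = 25 (L(W) = (0 - 5)² = (-5)² = 25)
X(s) = -27 + s/4 (X(s) = -(108 - s)/4 = -27 + s/4)
L(40) - X(o(6)) = 25 - (-27 + (27 + 6)/4) = 25 - (-27 + (¼)*33) = 25 - (-27 + 33/4) = 25 - 1*(-75/4) = 25 + 75/4 = 175/4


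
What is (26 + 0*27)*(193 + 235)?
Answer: 11128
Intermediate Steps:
(26 + 0*27)*(193 + 235) = (26 + 0)*428 = 26*428 = 11128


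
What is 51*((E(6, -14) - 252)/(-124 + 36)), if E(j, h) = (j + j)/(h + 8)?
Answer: 6477/44 ≈ 147.20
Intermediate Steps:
E(j, h) = 2*j/(8 + h) (E(j, h) = (2*j)/(8 + h) = 2*j/(8 + h))
51*((E(6, -14) - 252)/(-124 + 36)) = 51*((2*6/(8 - 14) - 252)/(-124 + 36)) = 51*((2*6/(-6) - 252)/(-88)) = 51*((2*6*(-1/6) - 252)*(-1/88)) = 51*((-2 - 252)*(-1/88)) = 51*(-254*(-1/88)) = 51*(127/44) = 6477/44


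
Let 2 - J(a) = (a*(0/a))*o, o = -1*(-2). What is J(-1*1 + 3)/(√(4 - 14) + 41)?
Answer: 82/1691 - 2*I*√10/1691 ≈ 0.048492 - 0.0037401*I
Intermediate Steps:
o = 2
J(a) = 2 (J(a) = 2 - a*(0/a)*2 = 2 - a*0*2 = 2 - 0*2 = 2 - 1*0 = 2 + 0 = 2)
J(-1*1 + 3)/(√(4 - 14) + 41) = 2/(√(4 - 14) + 41) = 2/(√(-10) + 41) = 2/(I*√10 + 41) = 2/(41 + I*√10)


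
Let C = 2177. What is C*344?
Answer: 748888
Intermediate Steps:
C*344 = 2177*344 = 748888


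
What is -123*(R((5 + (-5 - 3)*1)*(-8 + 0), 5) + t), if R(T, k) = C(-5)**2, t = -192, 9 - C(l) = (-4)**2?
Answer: 17589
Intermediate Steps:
C(l) = -7 (C(l) = 9 - 1*(-4)**2 = 9 - 1*16 = 9 - 16 = -7)
R(T, k) = 49 (R(T, k) = (-7)**2 = 49)
-123*(R((5 + (-5 - 3)*1)*(-8 + 0), 5) + t) = -123*(49 - 192) = -123*(-143) = 17589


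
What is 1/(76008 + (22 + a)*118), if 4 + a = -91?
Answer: 1/67394 ≈ 1.4838e-5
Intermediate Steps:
a = -95 (a = -4 - 91 = -95)
1/(76008 + (22 + a)*118) = 1/(76008 + (22 - 95)*118) = 1/(76008 - 73*118) = 1/(76008 - 8614) = 1/67394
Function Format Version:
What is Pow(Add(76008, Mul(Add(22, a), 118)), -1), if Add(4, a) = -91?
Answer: Rational(1, 67394) ≈ 1.4838e-5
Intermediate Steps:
a = -95 (a = Add(-4, -91) = -95)
Pow(Add(76008, Mul(Add(22, a), 118)), -1) = Pow(Add(76008, Mul(Add(22, -95), 118)), -1) = Pow(Add(76008, Mul(-73, 118)), -1) = Pow(Add(76008, -8614), -1) = Pow(67394, -1) = Rational(1, 67394)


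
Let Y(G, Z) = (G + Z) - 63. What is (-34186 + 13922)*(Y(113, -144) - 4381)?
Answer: 90681400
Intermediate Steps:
Y(G, Z) = -63 + G + Z
(-34186 + 13922)*(Y(113, -144) - 4381) = (-34186 + 13922)*((-63 + 113 - 144) - 4381) = -20264*(-94 - 4381) = -20264*(-4475) = 90681400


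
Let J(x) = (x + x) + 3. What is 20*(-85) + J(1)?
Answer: -1695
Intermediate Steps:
J(x) = 3 + 2*x (J(x) = 2*x + 3 = 3 + 2*x)
20*(-85) + J(1) = 20*(-85) + (3 + 2*1) = -1700 + (3 + 2) = -1700 + 5 = -1695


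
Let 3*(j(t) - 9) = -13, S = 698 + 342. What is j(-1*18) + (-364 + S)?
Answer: 2042/3 ≈ 680.67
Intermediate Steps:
S = 1040
j(t) = 14/3 (j(t) = 9 + (⅓)*(-13) = 9 - 13/3 = 14/3)
j(-1*18) + (-364 + S) = 14/3 + (-364 + 1040) = 14/3 + 676 = 2042/3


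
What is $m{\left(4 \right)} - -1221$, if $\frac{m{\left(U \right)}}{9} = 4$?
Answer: $1257$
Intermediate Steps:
$m{\left(U \right)} = 36$ ($m{\left(U \right)} = 9 \cdot 4 = 36$)
$m{\left(4 \right)} - -1221 = 36 - -1221 = 36 + 1221 = 1257$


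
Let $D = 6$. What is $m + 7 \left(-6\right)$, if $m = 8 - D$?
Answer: $-40$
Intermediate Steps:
$m = 2$ ($m = 8 - 6 = 2$)
$m + 7 \left(-6\right) = 2 + 7 \left(-6\right) = 2 - 42 = -40$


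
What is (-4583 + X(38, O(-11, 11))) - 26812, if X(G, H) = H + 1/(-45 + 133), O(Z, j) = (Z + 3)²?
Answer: -2757127/88 ≈ -31331.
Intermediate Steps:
O(Z, j) = (3 + Z)²
X(G, H) = 1/88 + H (X(G, H) = H + 1/88 = 1/88 + H)
(-4583 + X(38, O(-11, 11))) - 26812 = (-4583 + (1/88 + (3 - 11)²)) - 26812 = (-4583 + (1/88 + (-8)²)) - 26812 = (-4583 + (1/88 + 64)) - 26812 = (-4583 + 5633/88) - 26812 = -397671/88 - 26812 = -2757127/88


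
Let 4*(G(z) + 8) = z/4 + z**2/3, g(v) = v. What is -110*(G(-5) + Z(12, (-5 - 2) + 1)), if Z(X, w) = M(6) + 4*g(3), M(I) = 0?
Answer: -15235/24 ≈ -634.79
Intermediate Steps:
G(z) = -8 + z**2/12 + z/16 (G(z) = -8 + (z/4 + z**2/3)/4 = -8 + (z**2/3 + z/4)/4 = -8 + (z**2/12 + z/16) = -8 + z**2/12 + z/16)
Z(X, w) = 12 (Z(X, w) = 0 + 4*3 = 0 + 12 = 12)
-110*(G(-5) + Z(12, (-5 - 2) + 1)) = -110*((-8 + (1/12)*(-5)**2 + (1/16)*(-5)) + 12) = -110*((-8 + (1/12)*25 - 5/16) + 12) = -110*((-8 + 25/12 - 5/16) + 12) = -110*(-299/48 + 12) = -110*277/48 = -15235/24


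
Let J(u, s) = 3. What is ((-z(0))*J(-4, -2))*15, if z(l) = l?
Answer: 0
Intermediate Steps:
((-z(0))*J(-4, -2))*15 = (-1*0*3)*15 = (0*3)*15 = 0*15 = 0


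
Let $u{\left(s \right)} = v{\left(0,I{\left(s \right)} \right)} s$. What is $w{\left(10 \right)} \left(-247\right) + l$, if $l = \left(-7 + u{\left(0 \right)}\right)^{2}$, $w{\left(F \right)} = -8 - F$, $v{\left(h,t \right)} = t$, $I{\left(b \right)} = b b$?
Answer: $4495$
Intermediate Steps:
$I{\left(b \right)} = b^{2}$
$u{\left(s \right)} = s^{3}$ ($u{\left(s \right)} = s^{2} s = s^{3}$)
$l = 49$ ($l = \left(-7 + 0^{3}\right)^{2} = \left(-7 + 0\right)^{2} = \left(-7\right)^{2} = 49$)
$w{\left(10 \right)} \left(-247\right) + l = \left(-8 - 10\right) \left(-247\right) + 49 = \left(-18\right) \left(-247\right) + 49 = 4446 + 49 = 4495$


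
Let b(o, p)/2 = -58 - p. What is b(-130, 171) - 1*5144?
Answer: -5602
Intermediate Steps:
b(o, p) = -116 - 2*p (b(o, p) = 2*(-58 - p) = -116 - 2*p)
b(-130, 171) - 1*5144 = (-116 - 2*171) - 1*5144 = (-116 - 342) - 5144 = -458 - 5144 = -5602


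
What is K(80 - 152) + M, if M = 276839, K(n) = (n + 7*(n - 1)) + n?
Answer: 276184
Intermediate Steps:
K(n) = -7 + 9*n (K(n) = (n + 7*(-1 + n)) + n = (n + (-7 + 7*n)) + n = (-7 + 8*n) + n = -7 + 9*n)
K(80 - 152) + M = (-7 + 9*(80 - 152)) + 276839 = (-7 + 9*(-72)) + 276839 = (-7 - 648) + 276839 = -655 + 276839 = 276184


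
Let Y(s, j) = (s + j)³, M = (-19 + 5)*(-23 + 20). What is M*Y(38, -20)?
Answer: 244944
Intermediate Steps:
M = 42 (M = -14*(-3) = 42)
Y(s, j) = (j + s)³
M*Y(38, -20) = 42*(-20 + 38)³ = 42*18³ = 42*5832 = 244944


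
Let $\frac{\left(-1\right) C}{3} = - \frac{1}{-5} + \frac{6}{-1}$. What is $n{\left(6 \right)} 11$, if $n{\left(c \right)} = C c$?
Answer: $\frac{5742}{5} \approx 1148.4$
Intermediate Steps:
$C = \frac{87}{5}$ ($C = - 3 \left(- \frac{1}{-5} + \frac{6}{-1}\right) = - 3 \left(\left(-1\right) \left(- \frac{1}{5}\right) + 6 \left(-1\right)\right) = - 3 \left(\frac{1}{5} - 6\right) = \left(-3\right) \left(- \frac{29}{5}\right) = \frac{87}{5} \approx 17.4$)
$n{\left(c \right)} = \frac{87 c}{5}$
$n{\left(6 \right)} 11 = \frac{87}{5} \cdot 6 \cdot 11 = \frac{522}{5} \cdot 11 = \frac{5742}{5}$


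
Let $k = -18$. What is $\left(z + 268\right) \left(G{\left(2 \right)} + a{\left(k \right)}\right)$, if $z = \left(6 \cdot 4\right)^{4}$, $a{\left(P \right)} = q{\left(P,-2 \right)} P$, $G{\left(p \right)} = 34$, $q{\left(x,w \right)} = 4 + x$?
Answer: $94964584$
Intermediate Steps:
$a{\left(P \right)} = P \left(4 + P\right)$ ($a{\left(P \right)} = \left(4 + P\right) P = P \left(4 + P\right)$)
$z = 331776$ ($z = 24^{4} = 331776$)
$\left(z + 268\right) \left(G{\left(2 \right)} + a{\left(k \right)}\right) = \left(331776 + 268\right) \left(34 - 18 \left(4 - 18\right)\right) = 332044 \left(34 - -252\right) = 332044 \left(34 + 252\right) = 332044 \cdot 286 = 94964584$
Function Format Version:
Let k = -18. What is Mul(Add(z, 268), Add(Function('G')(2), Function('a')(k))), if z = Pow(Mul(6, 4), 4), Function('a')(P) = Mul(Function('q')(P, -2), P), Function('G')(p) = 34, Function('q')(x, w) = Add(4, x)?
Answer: 94964584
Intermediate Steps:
Function('a')(P) = Mul(P, Add(4, P)) (Function('a')(P) = Mul(Add(4, P), P) = Mul(P, Add(4, P)))
z = 331776 (z = Pow(24, 4) = 331776)
Mul(Add(z, 268), Add(Function('G')(2), Function('a')(k))) = Mul(Add(331776, 268), Add(34, Mul(-18, Add(4, -18)))) = Mul(332044, Add(34, Mul(-18, -14))) = Mul(332044, Add(34, 252)) = Mul(332044, 286) = 94964584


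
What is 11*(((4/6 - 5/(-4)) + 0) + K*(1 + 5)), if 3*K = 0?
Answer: 253/12 ≈ 21.083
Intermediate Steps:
K = 0 (K = (1/3)*0 = 0)
11*(((4/6 - 5/(-4)) + 0) + K*(1 + 5)) = 11*(((4/6 - 5/(-4)) + 0) + 0*(1 + 5)) = 11*(((4*(1/6) - 5*(-1/4)) + 0) + 0*6) = 11*(((2/3 + 5/4) + 0) + 0) = 11*((23/12 + 0) + 0) = 11*(23/12 + 0) = 11*(23/12) = 253/12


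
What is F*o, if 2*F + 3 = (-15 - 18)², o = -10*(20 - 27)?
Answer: 38010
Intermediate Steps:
o = 70 (o = -10*(-7) = 70)
F = 543 (F = -3/2 + (-15 - 18)²/2 = -3/2 + (½)*(-33)² = -3/2 + (½)*1089 = -3/2 + 1089/2 = 543)
F*o = 543*70 = 38010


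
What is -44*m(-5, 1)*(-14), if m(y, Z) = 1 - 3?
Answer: -1232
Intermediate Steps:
m(y, Z) = -2
-44*m(-5, 1)*(-14) = -44*(-2)*(-14) = 88*(-14) = -1232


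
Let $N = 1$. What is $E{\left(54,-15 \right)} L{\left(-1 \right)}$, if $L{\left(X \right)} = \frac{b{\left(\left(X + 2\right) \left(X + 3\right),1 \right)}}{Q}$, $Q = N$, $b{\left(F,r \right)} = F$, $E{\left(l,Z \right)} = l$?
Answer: $108$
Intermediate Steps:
$Q = 1$
$L{\left(X \right)} = \left(2 + X\right) \left(3 + X\right)$ ($L{\left(X \right)} = \frac{\left(X + 2\right) \left(X + 3\right)}{1} = \left(2 + X\right) \left(3 + X\right) 1 = \left(2 + X\right) \left(3 + X\right)$)
$E{\left(54,-15 \right)} L{\left(-1 \right)} = 54 \left(6 + \left(-1\right)^{2} + 5 \left(-1\right)\right) = 54 \left(6 + 1 - 5\right) = 54 \cdot 2 = 108$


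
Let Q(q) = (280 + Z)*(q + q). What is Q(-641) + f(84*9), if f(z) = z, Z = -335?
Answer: 71266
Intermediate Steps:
Q(q) = -110*q (Q(q) = (280 - 335)*(q + q) = -110*q)
Q(-641) + f(84*9) = -110*(-641) + 84*9 = 70510 + 756 = 71266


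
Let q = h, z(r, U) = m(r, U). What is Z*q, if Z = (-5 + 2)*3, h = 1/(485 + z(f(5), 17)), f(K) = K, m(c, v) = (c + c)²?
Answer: -1/65 ≈ -0.015385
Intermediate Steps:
m(c, v) = 4*c² (m(c, v) = (2*c)² = 4*c²)
z(r, U) = 4*r²
h = 1/585 (h = 1/(485 + 4*5²) = 1/(485 + 4*25) = 1/(485 + 100) = 1/585 ≈ 0.0017094)
q = 1/585 ≈ 0.0017094
Z = -9 (Z = -3*3 = -9)
Z*q = -9*1/585 = -1/65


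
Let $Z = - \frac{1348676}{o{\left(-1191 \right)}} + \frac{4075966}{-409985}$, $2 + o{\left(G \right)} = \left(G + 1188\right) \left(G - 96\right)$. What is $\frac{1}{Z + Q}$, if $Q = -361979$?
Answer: $- \frac{1582132115}{573267266938239} \approx -2.7599 \cdot 10^{-6}$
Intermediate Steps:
$o{\left(G \right)} = -2 + \left(-96 + G\right) \left(1188 + G\right)$ ($o{\left(G \right)} = -2 + \left(G + 1188\right) \left(G - 96\right) = -2 + \left(1188 + G\right) \left(-96 + G\right) = -2 + \left(-96 + G\right) \left(1188 + G\right)$)
$Z = - \frac{568666082654}{1582132115}$ ($Z = - \frac{1348676}{-114050 + \left(-1191\right)^{2} + 1092 \left(-1191\right)} + \frac{4075966}{-409985} = - \frac{1348676}{-114050 + 1418481 - 1300572} + 4075966 \left(- \frac{1}{409985}\right) = - \frac{1348676}{3859} - \frac{4075966}{409985} = - \frac{568666082654}{1582132115} \approx -359.43$)
$\frac{1}{Z + Q} = \frac{1}{- \frac{568666082654}{1582132115} - 361979} = \frac{1}{- \frac{573267266938239}{1582132115}} = - \frac{1582132115}{573267266938239}$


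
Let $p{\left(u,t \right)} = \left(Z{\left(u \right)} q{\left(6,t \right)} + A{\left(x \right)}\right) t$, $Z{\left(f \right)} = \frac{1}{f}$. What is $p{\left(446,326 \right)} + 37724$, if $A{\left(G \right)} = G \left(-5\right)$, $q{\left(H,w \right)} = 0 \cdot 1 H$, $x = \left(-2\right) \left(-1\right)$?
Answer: $34464$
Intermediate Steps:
$x = 2$
$q{\left(H,w \right)} = 0$ ($q{\left(H,w \right)} = 0 H = 0$)
$A{\left(G \right)} = - 5 G$
$p{\left(u,t \right)} = - 10 t$ ($p{\left(u,t \right)} = \left(\frac{1}{u} 0 - 10\right) t = \left(0 - 10\right) t = - 10 t$)
$p{\left(446,326 \right)} + 37724 = \left(-10\right) 326 + 37724 = -3260 + 37724 = 34464$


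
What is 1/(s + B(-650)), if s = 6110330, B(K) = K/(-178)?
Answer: 89/543819695 ≈ 1.6366e-7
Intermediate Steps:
B(K) = -K/178 (B(K) = K*(-1/178) = -K/178)
1/(s + B(-650)) = 1/(6110330 - 1/178*(-650)) = 1/(6110330 + 325/89) = 1/(543819695/89) = 89/543819695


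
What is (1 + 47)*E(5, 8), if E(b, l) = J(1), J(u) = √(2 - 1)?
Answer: 48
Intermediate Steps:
J(u) = 1 (J(u) = √1 = 1)
E(b, l) = 1
(1 + 47)*E(5, 8) = (1 + 47)*1 = 48*1 = 48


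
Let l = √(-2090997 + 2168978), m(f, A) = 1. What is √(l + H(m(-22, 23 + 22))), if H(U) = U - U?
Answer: 77981^(¼) ≈ 16.711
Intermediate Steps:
H(U) = 0
l = √77981 ≈ 279.25
√(l + H(m(-22, 23 + 22))) = √(√77981 + 0) = √(√77981) = 77981^(¼)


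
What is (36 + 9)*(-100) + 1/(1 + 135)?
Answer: -611999/136 ≈ -4500.0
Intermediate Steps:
(36 + 9)*(-100) + 1/(1 + 135) = 45*(-100) + 1/136 = -4500 + 1/136 = -611999/136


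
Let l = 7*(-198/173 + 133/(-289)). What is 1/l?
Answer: -49997/561617 ≈ -0.089023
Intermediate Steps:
l = -561617/49997 (l = 7*(-198*1/173 + 133*(-1/289)) = 7*(-198/173 - 133/289) = 7*(-80231/49997) = -561617/49997 ≈ -11.233)
1/l = 1/(-561617/49997) = -49997/561617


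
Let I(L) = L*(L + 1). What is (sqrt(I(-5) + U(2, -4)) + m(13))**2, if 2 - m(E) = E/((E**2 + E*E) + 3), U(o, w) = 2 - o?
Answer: 2773181/116281 + 2676*sqrt(5)/341 ≈ 41.397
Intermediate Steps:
I(L) = L*(1 + L)
m(E) = 2 - E/(3 + 2*E**2) (m(E) = 2 - E/((E**2 + E*E) + 3) = 2 - E/((E**2 + E**2) + 3) = 2 - E/(2*E**2 + 3) = 2 - E/(3 + 2*E**2))
(sqrt(I(-5) + U(2, -4)) + m(13))**2 = (sqrt(-5*(1 - 5) + (2 - 1*2)) + (6 - 1*13 + 4*13**2)/(3 + 2*13**2))**2 = (sqrt(-5*(-4) + (2 - 2)) + (6 - 13 + 4*169)/(3 + 2*169))**2 = (sqrt(20 + 0) + (6 - 13 + 676)/(3 + 338))**2 = (sqrt(20) + 669/341)**2 = (2*sqrt(5) + (1/341)*669)**2 = (2*sqrt(5) + 669/341)**2 = (669/341 + 2*sqrt(5))**2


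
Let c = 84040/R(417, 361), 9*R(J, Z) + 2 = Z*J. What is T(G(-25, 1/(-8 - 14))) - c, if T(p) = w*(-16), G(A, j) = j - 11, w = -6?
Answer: 249000/2737 ≈ 90.975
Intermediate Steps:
G(A, j) = -11 + j
R(J, Z) = -2/9 + J*Z/9 (R(J, Z) = -2/9 + (Z*J)/9 = -2/9 + (J*Z)/9 = -2/9 + J*Z/9)
c = 13752/2737 (c = 84040/(-2/9 + (1/9)*417*361) = 84040/(-2/9 + 50179/3) = 84040/(150535/9) = 84040*(9/150535) = 13752/2737 ≈ 5.0245)
T(p) = 96 (T(p) = -6*(-16) = 96)
T(G(-25, 1/(-8 - 14))) - c = 96 - 1*13752/2737 = 96 - 13752/2737 = 249000/2737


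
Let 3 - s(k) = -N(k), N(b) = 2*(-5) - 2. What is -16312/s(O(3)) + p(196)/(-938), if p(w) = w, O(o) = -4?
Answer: 1092778/603 ≈ 1812.2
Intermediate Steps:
N(b) = -12 (N(b) = -10 - 2 = -12)
s(k) = -9 (s(k) = 3 - (-1)*(-12) = 3 - 1*12 = 3 - 12 = -9)
-16312/s(O(3)) + p(196)/(-938) = -16312/(-9) + 196/(-938) = -16312*(-1/9) + 196*(-1/938) = 16312/9 - 14/67 = 1092778/603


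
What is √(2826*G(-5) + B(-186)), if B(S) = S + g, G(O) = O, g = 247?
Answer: I*√14069 ≈ 118.61*I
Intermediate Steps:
B(S) = 247 + S (B(S) = S + 247 = 247 + S)
√(2826*G(-5) + B(-186)) = √(2826*(-5) + (247 - 186)) = √(-14130 + 61) = √(-14069) = I*√14069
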